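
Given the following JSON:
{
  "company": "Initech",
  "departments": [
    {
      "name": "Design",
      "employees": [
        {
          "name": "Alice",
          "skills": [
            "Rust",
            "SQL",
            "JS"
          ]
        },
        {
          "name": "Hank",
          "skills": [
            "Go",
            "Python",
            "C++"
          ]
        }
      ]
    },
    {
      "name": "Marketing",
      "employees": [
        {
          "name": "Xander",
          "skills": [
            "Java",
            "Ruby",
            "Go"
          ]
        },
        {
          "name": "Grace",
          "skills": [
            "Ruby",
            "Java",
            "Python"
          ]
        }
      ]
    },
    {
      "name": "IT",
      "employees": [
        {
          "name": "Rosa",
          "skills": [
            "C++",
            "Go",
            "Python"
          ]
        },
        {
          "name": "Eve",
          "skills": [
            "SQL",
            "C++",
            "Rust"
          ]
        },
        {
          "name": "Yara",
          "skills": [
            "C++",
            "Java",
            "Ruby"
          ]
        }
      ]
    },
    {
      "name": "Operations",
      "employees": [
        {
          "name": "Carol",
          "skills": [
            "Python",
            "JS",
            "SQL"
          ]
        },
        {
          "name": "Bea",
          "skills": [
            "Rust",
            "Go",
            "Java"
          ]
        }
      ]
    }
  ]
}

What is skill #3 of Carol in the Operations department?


Path: departments[3].employees[0].skills[2]
Value: SQL

ANSWER: SQL


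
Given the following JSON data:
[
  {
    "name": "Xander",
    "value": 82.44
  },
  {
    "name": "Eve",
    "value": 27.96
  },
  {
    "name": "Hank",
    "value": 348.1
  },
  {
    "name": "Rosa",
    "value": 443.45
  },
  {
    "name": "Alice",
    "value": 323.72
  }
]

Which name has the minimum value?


Comparing values:
  Xander: 82.44
  Eve: 27.96
  Hank: 348.1
  Rosa: 443.45
  Alice: 323.72
Minimum: Eve (27.96)

ANSWER: Eve


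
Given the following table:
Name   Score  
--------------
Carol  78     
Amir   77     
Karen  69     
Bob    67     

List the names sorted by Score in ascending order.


Sorting by Score (ascending):
  Bob: 67
  Karen: 69
  Amir: 77
  Carol: 78


ANSWER: Bob, Karen, Amir, Carol


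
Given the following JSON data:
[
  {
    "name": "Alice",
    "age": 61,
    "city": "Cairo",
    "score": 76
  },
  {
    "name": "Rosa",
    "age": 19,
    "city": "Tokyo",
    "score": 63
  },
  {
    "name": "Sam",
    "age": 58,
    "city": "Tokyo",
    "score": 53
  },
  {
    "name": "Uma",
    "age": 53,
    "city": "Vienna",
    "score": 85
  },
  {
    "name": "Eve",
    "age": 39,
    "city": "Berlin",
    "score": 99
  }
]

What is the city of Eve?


Looking up record where name = Eve
Record index: 4
Field 'city' = Berlin

ANSWER: Berlin


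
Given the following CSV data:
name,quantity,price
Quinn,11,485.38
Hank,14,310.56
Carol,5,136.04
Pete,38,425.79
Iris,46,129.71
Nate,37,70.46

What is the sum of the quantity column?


Values in 'quantity' column:
  Row 1: 11
  Row 2: 14
  Row 3: 5
  Row 4: 38
  Row 5: 46
  Row 6: 37
Sum = 11 + 14 + 5 + 38 + 46 + 37 = 151

ANSWER: 151


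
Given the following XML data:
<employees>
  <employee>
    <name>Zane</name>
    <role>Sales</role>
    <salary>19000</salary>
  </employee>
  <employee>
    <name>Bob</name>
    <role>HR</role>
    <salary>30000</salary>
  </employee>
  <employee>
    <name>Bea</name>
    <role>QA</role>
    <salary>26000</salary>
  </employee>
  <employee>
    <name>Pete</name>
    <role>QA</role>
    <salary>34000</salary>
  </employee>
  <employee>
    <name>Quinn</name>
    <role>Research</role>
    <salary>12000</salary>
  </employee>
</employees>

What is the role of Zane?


Searching for <employee> with <name>Zane</name>
Found at position 1
<role>Sales</role>

ANSWER: Sales


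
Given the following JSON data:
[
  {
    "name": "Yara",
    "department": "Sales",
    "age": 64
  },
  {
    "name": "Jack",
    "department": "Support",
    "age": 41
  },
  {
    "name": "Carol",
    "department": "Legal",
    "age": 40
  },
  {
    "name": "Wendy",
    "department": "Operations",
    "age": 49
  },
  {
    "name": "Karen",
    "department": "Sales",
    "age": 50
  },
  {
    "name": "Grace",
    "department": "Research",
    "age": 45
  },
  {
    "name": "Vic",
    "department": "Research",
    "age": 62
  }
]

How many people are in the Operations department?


Scanning records for department = Operations
  Record 3: Wendy
Count: 1

ANSWER: 1


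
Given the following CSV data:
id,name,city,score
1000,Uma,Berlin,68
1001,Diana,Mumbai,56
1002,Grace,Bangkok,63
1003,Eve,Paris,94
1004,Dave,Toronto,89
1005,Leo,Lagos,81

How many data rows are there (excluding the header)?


Counting rows (excluding header):
Header: id,name,city,score
Data rows: 6

ANSWER: 6


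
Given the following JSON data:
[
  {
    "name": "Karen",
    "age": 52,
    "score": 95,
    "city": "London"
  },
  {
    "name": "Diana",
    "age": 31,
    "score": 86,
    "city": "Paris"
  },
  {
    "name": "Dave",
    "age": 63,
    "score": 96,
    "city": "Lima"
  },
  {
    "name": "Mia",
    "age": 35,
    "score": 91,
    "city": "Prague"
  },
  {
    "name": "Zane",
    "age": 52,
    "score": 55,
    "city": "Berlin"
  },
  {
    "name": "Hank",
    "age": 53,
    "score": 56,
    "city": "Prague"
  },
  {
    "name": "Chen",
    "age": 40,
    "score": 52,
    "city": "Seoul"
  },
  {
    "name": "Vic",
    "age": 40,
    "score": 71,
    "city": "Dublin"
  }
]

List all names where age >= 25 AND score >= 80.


Checking both conditions:
  Karen (age=52, score=95) -> YES
  Diana (age=31, score=86) -> YES
  Dave (age=63, score=96) -> YES
  Mia (age=35, score=91) -> YES
  Zane (age=52, score=55) -> no
  Hank (age=53, score=56) -> no
  Chen (age=40, score=52) -> no
  Vic (age=40, score=71) -> no


ANSWER: Karen, Diana, Dave, Mia


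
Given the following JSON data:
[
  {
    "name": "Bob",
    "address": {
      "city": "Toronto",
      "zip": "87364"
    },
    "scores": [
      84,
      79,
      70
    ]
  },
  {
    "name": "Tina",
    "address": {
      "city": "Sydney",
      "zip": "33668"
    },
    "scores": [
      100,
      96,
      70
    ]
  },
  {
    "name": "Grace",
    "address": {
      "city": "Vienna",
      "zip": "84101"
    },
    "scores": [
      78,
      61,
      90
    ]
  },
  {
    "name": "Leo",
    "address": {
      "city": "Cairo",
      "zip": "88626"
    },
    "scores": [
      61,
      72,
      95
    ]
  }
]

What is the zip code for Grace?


Path: records[2].address.zip
Value: 84101

ANSWER: 84101


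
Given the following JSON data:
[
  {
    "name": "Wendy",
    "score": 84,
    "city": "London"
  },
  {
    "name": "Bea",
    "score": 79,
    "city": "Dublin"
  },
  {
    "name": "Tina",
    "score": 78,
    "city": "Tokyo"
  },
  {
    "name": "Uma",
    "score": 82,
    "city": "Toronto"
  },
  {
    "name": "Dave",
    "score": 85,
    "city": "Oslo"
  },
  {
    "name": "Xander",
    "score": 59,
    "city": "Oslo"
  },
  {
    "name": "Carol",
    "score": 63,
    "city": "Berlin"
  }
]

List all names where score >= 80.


Filtering records where score >= 80:
  Wendy (score=84) -> YES
  Bea (score=79) -> no
  Tina (score=78) -> no
  Uma (score=82) -> YES
  Dave (score=85) -> YES
  Xander (score=59) -> no
  Carol (score=63) -> no


ANSWER: Wendy, Uma, Dave


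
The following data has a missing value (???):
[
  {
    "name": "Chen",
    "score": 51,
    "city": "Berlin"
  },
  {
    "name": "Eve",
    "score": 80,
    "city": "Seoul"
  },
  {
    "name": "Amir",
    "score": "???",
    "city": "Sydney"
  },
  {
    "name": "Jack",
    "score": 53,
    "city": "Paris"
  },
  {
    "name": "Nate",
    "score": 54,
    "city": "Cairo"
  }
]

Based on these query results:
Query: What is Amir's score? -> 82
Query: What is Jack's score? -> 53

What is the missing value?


The missing value is Amir's score
From query: Amir's score = 82

ANSWER: 82


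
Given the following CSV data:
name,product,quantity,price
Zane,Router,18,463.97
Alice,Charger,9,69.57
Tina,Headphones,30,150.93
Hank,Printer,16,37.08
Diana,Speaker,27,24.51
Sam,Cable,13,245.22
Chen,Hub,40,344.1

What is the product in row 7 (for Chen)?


Row 7: Chen
Column 'product' = Hub

ANSWER: Hub


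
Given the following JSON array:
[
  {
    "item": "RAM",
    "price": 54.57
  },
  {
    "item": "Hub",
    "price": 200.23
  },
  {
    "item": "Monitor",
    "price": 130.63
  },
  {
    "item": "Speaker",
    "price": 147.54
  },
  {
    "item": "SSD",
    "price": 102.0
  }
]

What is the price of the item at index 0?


Array index 0 -> RAM
price = 54.57

ANSWER: 54.57


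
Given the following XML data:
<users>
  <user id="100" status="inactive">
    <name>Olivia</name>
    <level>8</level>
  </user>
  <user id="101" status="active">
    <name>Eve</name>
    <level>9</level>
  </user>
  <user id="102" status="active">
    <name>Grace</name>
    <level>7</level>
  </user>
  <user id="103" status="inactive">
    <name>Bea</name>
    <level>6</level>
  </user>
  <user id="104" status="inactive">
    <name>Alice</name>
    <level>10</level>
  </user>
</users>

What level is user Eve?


Finding user: Eve
<level>9</level>

ANSWER: 9


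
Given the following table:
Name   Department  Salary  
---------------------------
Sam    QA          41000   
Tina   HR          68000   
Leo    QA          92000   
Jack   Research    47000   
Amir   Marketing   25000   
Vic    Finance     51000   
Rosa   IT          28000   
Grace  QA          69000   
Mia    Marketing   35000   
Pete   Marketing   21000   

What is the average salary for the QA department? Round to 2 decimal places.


QA department members:
  Sam: 41000
  Leo: 92000
  Grace: 69000
Sum = 202000
Count = 3
Average = 202000 / 3 = 67333.33

ANSWER: 67333.33


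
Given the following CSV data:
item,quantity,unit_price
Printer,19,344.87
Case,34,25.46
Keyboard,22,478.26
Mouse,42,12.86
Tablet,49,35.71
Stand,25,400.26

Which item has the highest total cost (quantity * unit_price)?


Computing row totals:
  Printer: 6552.53
  Case: 865.64
  Keyboard: 10521.72
  Mouse: 540.12
  Tablet: 1749.79
  Stand: 10006.5
Maximum: Keyboard (10521.72)

ANSWER: Keyboard


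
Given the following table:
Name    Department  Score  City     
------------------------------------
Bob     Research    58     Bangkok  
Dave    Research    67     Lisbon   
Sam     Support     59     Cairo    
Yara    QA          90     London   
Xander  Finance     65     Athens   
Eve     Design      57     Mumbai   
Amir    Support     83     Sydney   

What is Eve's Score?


Row 6: Eve
Score = 57

ANSWER: 57


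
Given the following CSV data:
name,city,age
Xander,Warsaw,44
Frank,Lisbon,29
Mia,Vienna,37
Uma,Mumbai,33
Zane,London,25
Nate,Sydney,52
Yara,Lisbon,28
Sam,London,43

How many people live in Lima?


Scanning city column for 'Lima':
Total matches: 0

ANSWER: 0


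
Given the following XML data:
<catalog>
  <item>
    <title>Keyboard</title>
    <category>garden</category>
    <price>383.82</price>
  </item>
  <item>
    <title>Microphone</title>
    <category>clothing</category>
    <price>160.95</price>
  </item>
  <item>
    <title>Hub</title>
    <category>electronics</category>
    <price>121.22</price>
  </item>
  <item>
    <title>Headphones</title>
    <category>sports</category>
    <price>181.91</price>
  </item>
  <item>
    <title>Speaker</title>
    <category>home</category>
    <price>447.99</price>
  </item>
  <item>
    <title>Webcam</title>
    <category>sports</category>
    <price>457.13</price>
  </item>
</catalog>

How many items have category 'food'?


Scanning <item> elements for <category>food</category>:
Count: 0

ANSWER: 0


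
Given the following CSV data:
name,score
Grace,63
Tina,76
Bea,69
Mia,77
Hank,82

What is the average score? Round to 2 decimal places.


Scores: 63, 76, 69, 77, 82
Sum = 367
Count = 5
Average = 367 / 5 = 73.40

ANSWER: 73.40


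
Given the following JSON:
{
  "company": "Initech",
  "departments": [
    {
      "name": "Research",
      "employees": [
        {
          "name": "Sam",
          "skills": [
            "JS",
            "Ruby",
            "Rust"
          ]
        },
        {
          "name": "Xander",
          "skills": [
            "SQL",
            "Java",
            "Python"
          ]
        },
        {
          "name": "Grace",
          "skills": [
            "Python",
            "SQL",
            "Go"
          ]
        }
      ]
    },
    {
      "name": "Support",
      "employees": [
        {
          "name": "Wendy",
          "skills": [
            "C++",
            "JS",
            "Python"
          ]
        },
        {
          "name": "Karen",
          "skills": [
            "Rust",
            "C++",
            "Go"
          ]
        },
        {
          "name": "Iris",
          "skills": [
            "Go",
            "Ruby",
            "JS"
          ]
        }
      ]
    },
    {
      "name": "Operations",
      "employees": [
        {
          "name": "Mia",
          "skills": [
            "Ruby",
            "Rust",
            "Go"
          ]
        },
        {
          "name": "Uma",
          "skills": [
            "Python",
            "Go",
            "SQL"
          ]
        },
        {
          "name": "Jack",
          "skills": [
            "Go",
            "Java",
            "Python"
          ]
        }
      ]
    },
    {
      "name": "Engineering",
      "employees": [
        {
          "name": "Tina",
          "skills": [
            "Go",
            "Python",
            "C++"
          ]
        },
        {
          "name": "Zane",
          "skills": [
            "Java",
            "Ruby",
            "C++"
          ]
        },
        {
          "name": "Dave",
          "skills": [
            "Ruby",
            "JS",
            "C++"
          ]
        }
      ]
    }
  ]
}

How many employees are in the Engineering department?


Path: departments[3].employees
Count: 3

ANSWER: 3


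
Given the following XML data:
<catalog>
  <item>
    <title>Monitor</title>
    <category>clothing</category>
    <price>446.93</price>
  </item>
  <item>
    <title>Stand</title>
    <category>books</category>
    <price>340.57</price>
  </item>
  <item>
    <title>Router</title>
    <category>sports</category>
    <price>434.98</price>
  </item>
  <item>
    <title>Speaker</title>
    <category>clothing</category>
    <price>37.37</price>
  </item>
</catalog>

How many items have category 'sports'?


Scanning <item> elements for <category>sports</category>:
  Item 3: Router -> MATCH
Count: 1

ANSWER: 1


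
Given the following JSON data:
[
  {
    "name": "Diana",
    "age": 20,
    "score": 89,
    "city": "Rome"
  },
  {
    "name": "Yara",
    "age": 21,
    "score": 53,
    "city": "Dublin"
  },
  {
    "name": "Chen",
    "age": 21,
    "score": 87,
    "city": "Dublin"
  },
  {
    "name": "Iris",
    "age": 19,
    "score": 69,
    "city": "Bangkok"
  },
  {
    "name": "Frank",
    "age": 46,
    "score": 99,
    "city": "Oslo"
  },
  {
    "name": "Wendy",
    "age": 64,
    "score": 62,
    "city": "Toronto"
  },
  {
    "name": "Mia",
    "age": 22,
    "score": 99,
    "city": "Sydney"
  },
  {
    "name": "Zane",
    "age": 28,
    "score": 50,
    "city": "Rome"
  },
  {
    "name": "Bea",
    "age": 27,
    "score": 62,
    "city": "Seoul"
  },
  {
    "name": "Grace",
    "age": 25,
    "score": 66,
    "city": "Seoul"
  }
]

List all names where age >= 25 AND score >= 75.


Checking both conditions:
  Diana (age=20, score=89) -> no
  Yara (age=21, score=53) -> no
  Chen (age=21, score=87) -> no
  Iris (age=19, score=69) -> no
  Frank (age=46, score=99) -> YES
  Wendy (age=64, score=62) -> no
  Mia (age=22, score=99) -> no
  Zane (age=28, score=50) -> no
  Bea (age=27, score=62) -> no
  Grace (age=25, score=66) -> no


ANSWER: Frank


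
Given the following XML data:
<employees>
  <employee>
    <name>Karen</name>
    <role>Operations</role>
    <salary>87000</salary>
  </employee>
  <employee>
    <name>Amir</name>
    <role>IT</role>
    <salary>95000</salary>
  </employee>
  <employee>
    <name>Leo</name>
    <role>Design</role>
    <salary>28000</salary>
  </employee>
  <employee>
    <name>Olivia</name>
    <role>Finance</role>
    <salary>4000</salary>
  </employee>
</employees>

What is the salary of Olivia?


Searching for <employee> with <name>Olivia</name>
Found at position 4
<salary>4000</salary>

ANSWER: 4000


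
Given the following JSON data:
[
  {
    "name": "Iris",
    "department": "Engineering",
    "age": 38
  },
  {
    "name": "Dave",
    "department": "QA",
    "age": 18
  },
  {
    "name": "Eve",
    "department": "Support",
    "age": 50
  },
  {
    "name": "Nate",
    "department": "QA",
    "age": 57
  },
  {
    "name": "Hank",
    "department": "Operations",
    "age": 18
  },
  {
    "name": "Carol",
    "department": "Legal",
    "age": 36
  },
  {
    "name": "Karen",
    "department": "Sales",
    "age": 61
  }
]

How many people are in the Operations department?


Scanning records for department = Operations
  Record 4: Hank
Count: 1

ANSWER: 1


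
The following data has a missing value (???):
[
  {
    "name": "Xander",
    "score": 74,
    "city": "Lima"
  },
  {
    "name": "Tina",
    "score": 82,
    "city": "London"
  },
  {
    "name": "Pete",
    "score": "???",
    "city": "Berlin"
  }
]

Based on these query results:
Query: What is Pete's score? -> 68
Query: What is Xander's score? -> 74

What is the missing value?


The missing value is Pete's score
From query: Pete's score = 68

ANSWER: 68


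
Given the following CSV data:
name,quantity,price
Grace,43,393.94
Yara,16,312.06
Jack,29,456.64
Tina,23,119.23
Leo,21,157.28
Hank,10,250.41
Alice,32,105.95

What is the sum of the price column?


Values in 'price' column:
  Row 1: 393.94
  Row 2: 312.06
  Row 3: 456.64
  Row 4: 119.23
  Row 5: 157.28
  Row 6: 250.41
  Row 7: 105.95
Sum = 393.94 + 312.06 + 456.64 + 119.23 + 157.28 + 250.41 + 105.95 = 1795.51

ANSWER: 1795.51


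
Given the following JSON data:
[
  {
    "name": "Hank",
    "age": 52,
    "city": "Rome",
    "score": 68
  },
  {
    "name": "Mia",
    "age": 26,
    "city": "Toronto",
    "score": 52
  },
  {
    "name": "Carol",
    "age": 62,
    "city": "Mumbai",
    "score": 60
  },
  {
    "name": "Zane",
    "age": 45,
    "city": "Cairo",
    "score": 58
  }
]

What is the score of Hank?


Looking up record where name = Hank
Record index: 0
Field 'score' = 68

ANSWER: 68


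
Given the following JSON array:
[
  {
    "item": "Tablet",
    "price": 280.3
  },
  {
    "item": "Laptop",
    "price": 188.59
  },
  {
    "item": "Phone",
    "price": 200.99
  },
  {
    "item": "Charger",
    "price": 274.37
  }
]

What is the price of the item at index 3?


Array index 3 -> Charger
price = 274.37

ANSWER: 274.37


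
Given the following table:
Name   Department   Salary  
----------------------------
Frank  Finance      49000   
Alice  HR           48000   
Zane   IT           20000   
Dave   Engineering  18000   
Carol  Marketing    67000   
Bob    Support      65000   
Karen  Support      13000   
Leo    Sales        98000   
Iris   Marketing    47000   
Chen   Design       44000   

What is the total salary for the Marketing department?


Marketing department members:
  Carol: 67000
  Iris: 47000
Total = 67000 + 47000 = 114000

ANSWER: 114000


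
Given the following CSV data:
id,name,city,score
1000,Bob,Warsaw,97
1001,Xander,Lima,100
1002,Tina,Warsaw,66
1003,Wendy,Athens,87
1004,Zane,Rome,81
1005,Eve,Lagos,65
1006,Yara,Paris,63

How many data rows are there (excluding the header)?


Counting rows (excluding header):
Header: id,name,city,score
Data rows: 7

ANSWER: 7


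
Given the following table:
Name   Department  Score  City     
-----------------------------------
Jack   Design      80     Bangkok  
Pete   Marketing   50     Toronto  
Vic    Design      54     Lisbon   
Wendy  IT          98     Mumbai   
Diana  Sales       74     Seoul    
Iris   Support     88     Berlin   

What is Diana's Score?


Row 5: Diana
Score = 74

ANSWER: 74


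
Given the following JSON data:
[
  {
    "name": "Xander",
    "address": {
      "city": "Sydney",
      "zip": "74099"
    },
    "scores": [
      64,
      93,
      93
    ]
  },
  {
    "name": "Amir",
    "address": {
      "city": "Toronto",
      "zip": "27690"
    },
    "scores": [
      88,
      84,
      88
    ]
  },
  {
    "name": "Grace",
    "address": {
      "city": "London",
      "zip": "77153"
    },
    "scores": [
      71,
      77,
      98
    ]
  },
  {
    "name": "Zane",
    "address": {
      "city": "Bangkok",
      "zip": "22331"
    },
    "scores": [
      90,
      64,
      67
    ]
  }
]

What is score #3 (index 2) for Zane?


Path: records[3].scores[2]
Value: 67

ANSWER: 67


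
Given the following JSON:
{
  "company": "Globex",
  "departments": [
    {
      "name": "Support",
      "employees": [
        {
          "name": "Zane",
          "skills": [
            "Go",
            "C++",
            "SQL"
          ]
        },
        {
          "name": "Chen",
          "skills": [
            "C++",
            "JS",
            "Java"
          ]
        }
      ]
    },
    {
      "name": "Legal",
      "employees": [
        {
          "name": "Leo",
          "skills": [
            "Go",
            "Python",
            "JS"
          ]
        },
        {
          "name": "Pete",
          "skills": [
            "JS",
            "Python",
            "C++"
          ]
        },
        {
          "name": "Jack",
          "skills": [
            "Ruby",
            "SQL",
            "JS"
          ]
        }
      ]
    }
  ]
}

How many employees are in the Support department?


Path: departments[0].employees
Count: 2

ANSWER: 2


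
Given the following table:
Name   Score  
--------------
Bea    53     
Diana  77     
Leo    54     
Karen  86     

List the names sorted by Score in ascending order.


Sorting by Score (ascending):
  Bea: 53
  Leo: 54
  Diana: 77
  Karen: 86


ANSWER: Bea, Leo, Diana, Karen


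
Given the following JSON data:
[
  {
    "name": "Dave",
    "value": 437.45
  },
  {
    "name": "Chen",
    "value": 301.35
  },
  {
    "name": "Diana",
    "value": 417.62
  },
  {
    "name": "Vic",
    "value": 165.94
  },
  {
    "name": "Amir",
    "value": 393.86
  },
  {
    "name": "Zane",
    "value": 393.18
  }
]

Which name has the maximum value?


Comparing values:
  Dave: 437.45
  Chen: 301.35
  Diana: 417.62
  Vic: 165.94
  Amir: 393.86
  Zane: 393.18
Maximum: Dave (437.45)

ANSWER: Dave


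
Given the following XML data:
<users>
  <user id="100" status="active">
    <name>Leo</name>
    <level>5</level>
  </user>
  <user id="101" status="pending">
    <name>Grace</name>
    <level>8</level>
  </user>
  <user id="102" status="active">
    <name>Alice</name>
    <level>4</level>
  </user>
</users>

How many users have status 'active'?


Counting users with status='active':
  Leo (id=100) -> MATCH
  Alice (id=102) -> MATCH
Count: 2

ANSWER: 2


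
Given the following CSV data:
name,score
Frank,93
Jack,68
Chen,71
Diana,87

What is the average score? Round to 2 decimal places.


Scores: 93, 68, 71, 87
Sum = 319
Count = 4
Average = 319 / 4 = 79.75

ANSWER: 79.75


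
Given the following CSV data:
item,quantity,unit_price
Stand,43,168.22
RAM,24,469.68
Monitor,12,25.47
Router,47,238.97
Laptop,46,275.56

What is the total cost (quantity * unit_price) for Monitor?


Row: Monitor
quantity = 12
unit_price = 25.47
total = 12 * 25.47 = 305.64

ANSWER: 305.64


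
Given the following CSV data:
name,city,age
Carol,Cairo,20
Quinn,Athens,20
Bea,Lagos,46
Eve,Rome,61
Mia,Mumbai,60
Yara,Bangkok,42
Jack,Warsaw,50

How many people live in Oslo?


Scanning city column for 'Oslo':
Total matches: 0

ANSWER: 0


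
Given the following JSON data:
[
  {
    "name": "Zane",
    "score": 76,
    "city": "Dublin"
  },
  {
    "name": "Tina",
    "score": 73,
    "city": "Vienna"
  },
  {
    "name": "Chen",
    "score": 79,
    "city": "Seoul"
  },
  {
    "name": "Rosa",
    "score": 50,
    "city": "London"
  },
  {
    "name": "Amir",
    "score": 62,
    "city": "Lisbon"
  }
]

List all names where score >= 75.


Filtering records where score >= 75:
  Zane (score=76) -> YES
  Tina (score=73) -> no
  Chen (score=79) -> YES
  Rosa (score=50) -> no
  Amir (score=62) -> no


ANSWER: Zane, Chen


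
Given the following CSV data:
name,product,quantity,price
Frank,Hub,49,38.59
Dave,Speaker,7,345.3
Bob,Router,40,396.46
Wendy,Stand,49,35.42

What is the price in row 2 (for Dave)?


Row 2: Dave
Column 'price' = 345.3

ANSWER: 345.3


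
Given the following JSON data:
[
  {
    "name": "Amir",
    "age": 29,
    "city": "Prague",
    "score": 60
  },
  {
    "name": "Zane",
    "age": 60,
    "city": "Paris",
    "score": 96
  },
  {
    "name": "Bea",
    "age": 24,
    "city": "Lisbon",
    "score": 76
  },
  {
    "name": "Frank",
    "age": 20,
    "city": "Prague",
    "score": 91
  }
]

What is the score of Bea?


Looking up record where name = Bea
Record index: 2
Field 'score' = 76

ANSWER: 76


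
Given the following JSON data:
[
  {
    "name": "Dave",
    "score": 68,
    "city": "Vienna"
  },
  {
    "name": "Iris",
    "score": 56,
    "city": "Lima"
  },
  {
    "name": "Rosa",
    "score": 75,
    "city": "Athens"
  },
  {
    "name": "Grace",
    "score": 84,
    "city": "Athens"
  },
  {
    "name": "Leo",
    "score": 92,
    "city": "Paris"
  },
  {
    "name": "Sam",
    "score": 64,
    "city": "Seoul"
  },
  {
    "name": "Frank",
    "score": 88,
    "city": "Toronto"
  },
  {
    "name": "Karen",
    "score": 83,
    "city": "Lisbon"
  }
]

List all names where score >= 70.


Filtering records where score >= 70:
  Dave (score=68) -> no
  Iris (score=56) -> no
  Rosa (score=75) -> YES
  Grace (score=84) -> YES
  Leo (score=92) -> YES
  Sam (score=64) -> no
  Frank (score=88) -> YES
  Karen (score=83) -> YES


ANSWER: Rosa, Grace, Leo, Frank, Karen


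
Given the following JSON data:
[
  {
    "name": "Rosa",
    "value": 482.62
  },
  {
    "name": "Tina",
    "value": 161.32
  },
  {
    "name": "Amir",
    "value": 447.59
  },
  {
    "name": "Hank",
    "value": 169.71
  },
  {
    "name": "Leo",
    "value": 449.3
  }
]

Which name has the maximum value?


Comparing values:
  Rosa: 482.62
  Tina: 161.32
  Amir: 447.59
  Hank: 169.71
  Leo: 449.3
Maximum: Rosa (482.62)

ANSWER: Rosa


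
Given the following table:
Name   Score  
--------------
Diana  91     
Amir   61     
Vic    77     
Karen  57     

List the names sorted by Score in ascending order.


Sorting by Score (ascending):
  Karen: 57
  Amir: 61
  Vic: 77
  Diana: 91


ANSWER: Karen, Amir, Vic, Diana


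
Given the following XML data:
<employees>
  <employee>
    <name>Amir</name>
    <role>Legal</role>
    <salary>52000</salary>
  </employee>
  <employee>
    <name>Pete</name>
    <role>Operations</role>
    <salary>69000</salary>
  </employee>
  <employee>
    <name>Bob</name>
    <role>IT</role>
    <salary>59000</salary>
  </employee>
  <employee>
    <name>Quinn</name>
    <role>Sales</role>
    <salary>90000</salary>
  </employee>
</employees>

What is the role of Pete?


Searching for <employee> with <name>Pete</name>
Found at position 2
<role>Operations</role>

ANSWER: Operations


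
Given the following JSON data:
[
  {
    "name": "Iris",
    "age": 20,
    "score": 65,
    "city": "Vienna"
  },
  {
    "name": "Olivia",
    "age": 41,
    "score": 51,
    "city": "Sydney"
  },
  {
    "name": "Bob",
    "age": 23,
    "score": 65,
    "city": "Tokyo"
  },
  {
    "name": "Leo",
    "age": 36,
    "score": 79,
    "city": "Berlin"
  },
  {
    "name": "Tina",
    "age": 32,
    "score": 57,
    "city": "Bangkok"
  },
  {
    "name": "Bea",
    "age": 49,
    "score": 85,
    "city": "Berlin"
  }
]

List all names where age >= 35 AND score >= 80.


Checking both conditions:
  Iris (age=20, score=65) -> no
  Olivia (age=41, score=51) -> no
  Bob (age=23, score=65) -> no
  Leo (age=36, score=79) -> no
  Tina (age=32, score=57) -> no
  Bea (age=49, score=85) -> YES


ANSWER: Bea


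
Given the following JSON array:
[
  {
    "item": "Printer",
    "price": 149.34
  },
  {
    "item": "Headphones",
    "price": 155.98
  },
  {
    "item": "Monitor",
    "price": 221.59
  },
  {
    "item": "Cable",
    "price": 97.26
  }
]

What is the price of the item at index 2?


Array index 2 -> Monitor
price = 221.59

ANSWER: 221.59


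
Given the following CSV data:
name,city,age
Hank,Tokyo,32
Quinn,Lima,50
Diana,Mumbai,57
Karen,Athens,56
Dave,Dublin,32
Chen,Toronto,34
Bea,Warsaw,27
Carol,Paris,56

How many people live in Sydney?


Scanning city column for 'Sydney':
Total matches: 0

ANSWER: 0


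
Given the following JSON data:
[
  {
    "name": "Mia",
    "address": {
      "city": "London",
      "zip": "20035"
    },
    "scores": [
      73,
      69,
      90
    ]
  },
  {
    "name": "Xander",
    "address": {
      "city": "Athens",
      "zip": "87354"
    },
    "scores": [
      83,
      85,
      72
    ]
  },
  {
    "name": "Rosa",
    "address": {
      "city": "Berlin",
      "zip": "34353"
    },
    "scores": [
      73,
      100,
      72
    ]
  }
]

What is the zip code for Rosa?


Path: records[2].address.zip
Value: 34353

ANSWER: 34353


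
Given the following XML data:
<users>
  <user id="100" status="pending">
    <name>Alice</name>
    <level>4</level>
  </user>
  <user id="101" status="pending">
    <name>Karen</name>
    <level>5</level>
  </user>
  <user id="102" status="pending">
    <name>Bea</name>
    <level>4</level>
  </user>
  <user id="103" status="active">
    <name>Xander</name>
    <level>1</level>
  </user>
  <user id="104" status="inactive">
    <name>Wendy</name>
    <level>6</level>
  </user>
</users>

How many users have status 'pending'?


Counting users with status='pending':
  Alice (id=100) -> MATCH
  Karen (id=101) -> MATCH
  Bea (id=102) -> MATCH
Count: 3

ANSWER: 3


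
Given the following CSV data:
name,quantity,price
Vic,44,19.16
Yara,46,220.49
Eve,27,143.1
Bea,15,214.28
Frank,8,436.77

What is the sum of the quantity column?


Values in 'quantity' column:
  Row 1: 44
  Row 2: 46
  Row 3: 27
  Row 4: 15
  Row 5: 8
Sum = 44 + 46 + 27 + 15 + 8 = 140

ANSWER: 140


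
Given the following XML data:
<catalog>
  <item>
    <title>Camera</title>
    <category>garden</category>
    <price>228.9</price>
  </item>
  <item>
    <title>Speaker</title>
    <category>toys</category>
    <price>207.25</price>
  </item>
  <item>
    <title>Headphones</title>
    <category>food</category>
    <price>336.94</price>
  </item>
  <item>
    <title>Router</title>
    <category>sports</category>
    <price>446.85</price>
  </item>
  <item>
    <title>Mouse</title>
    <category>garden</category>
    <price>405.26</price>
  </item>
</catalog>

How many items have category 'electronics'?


Scanning <item> elements for <category>electronics</category>:
Count: 0

ANSWER: 0


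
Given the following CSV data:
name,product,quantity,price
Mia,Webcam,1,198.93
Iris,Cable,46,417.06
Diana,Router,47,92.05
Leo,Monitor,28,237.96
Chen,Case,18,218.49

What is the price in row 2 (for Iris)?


Row 2: Iris
Column 'price' = 417.06

ANSWER: 417.06


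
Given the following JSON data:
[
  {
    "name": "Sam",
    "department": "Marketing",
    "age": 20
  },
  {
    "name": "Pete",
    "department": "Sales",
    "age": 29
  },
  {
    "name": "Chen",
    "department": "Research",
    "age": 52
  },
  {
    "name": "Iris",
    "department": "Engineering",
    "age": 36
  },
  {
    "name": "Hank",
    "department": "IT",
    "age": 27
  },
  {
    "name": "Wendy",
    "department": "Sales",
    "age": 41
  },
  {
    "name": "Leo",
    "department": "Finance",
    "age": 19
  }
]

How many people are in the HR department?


Scanning records for department = HR
  No matches found
Count: 0

ANSWER: 0


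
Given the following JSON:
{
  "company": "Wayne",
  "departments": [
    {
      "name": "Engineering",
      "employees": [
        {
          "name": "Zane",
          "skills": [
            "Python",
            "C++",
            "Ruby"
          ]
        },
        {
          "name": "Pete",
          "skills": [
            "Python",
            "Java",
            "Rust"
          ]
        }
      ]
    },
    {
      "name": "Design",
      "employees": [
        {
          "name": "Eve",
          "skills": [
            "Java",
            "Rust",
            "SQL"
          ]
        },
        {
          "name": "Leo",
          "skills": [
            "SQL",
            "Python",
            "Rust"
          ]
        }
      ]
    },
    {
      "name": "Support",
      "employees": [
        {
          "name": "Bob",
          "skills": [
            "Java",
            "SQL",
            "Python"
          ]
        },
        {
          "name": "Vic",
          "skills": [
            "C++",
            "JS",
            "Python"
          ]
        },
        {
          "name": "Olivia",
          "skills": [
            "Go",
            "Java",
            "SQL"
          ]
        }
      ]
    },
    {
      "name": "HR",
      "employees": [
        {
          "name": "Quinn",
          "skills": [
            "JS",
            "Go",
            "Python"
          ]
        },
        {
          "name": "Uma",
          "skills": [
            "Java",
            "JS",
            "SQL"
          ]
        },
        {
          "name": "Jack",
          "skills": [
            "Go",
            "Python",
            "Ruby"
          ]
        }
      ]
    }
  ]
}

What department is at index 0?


Path: departments[0].name
Value: Engineering

ANSWER: Engineering


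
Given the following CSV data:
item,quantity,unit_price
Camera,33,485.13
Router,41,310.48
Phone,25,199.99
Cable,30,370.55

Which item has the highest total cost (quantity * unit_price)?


Computing row totals:
  Camera: 16009.29
  Router: 12729.68
  Phone: 4999.75
  Cable: 11116.5
Maximum: Camera (16009.29)

ANSWER: Camera


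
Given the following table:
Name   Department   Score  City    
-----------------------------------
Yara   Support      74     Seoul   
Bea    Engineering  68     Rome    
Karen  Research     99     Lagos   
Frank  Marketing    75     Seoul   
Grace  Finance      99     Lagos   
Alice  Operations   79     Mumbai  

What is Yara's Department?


Row 1: Yara
Department = Support

ANSWER: Support


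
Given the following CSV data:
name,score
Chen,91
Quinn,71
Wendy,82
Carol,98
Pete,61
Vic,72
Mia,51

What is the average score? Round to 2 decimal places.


Scores: 91, 71, 82, 98, 61, 72, 51
Sum = 526
Count = 7
Average = 526 / 7 = 75.14

ANSWER: 75.14


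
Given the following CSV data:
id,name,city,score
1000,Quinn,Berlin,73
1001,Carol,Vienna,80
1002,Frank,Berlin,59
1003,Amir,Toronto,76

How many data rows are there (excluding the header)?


Counting rows (excluding header):
Header: id,name,city,score
Data rows: 4

ANSWER: 4


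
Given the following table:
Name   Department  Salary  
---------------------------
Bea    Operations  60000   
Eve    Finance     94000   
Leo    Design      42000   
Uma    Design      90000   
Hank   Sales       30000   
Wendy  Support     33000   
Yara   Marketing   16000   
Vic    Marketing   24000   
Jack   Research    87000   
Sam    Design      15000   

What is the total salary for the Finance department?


Finance department members:
  Eve: 94000
Total = 94000 = 94000

ANSWER: 94000


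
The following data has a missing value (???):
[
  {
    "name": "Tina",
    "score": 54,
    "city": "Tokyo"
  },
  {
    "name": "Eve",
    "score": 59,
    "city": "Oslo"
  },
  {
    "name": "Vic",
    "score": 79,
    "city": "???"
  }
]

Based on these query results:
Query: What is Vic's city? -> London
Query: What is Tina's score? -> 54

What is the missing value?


The missing value is Vic's city
From query: Vic's city = London

ANSWER: London


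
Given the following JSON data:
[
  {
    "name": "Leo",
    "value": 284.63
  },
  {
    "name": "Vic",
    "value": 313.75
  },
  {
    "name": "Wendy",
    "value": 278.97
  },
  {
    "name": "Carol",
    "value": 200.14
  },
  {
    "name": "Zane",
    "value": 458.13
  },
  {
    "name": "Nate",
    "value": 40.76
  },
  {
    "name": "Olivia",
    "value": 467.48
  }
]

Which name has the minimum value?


Comparing values:
  Leo: 284.63
  Vic: 313.75
  Wendy: 278.97
  Carol: 200.14
  Zane: 458.13
  Nate: 40.76
  Olivia: 467.48
Minimum: Nate (40.76)

ANSWER: Nate


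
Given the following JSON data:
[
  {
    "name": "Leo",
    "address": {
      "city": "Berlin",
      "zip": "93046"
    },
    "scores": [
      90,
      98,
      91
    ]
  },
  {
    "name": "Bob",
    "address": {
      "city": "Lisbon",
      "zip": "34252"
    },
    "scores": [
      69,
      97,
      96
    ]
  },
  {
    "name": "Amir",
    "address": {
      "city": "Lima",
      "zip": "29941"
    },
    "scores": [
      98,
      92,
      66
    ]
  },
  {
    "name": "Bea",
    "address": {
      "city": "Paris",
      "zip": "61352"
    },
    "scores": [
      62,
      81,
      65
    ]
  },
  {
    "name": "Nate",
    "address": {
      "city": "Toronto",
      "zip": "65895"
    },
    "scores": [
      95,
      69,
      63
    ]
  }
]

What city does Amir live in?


Path: records[2].address.city
Value: Lima

ANSWER: Lima


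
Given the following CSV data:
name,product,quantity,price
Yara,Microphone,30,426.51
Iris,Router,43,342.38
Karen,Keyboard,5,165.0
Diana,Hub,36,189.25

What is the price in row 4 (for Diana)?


Row 4: Diana
Column 'price' = 189.25

ANSWER: 189.25


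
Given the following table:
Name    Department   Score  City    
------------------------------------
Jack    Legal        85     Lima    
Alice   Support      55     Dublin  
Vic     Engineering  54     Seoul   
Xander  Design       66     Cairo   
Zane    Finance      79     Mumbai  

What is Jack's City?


Row 1: Jack
City = Lima

ANSWER: Lima


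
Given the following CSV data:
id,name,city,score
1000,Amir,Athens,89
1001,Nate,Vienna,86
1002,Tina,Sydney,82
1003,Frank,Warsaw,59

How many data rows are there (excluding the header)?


Counting rows (excluding header):
Header: id,name,city,score
Data rows: 4

ANSWER: 4


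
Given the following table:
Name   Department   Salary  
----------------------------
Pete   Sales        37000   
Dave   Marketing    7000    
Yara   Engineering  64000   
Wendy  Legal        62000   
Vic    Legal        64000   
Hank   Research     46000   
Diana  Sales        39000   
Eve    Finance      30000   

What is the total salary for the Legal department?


Legal department members:
  Wendy: 62000
  Vic: 64000
Total = 62000 + 64000 = 126000

ANSWER: 126000


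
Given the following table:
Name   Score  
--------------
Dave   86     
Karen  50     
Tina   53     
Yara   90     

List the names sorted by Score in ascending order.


Sorting by Score (ascending):
  Karen: 50
  Tina: 53
  Dave: 86
  Yara: 90


ANSWER: Karen, Tina, Dave, Yara


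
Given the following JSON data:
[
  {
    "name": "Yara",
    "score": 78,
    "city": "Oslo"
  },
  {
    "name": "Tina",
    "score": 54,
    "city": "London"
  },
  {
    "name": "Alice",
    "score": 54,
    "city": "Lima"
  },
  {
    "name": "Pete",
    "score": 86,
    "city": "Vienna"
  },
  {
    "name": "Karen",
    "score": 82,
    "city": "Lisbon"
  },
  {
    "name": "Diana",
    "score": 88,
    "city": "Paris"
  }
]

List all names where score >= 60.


Filtering records where score >= 60:
  Yara (score=78) -> YES
  Tina (score=54) -> no
  Alice (score=54) -> no
  Pete (score=86) -> YES
  Karen (score=82) -> YES
  Diana (score=88) -> YES


ANSWER: Yara, Pete, Karen, Diana
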